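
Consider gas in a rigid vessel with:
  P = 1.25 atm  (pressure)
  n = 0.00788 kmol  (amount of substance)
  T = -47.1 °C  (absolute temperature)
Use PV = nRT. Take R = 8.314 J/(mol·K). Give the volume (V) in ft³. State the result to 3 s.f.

From the ideal-gas law: V = nRT/P.
P = 1.25 atm = 1.267×10^5 Pa; n = 0.00788 kmol = 7.880 mol; T = -47.1 °C = 226.0 K; R = 8.314 J/(mol·K).
V = 0.1169 m³
0.1169 m³ × (1 ft³ / 0.02832 m³) = 4.129 ft³

4.13 ft³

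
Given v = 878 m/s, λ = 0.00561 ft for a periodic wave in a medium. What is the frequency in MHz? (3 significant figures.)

Rearranging: f = v/λ.
v = 878 m/s; λ = 0.00561 ft = 0.001710 m.
f = 5.135×10^5 Hz
5.135×10^5 Hz × (1 MHz / 1.000×10^6 Hz) = 0.5135 MHz

0.513 MHz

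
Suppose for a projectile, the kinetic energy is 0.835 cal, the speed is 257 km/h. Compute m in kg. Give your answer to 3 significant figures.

0.00137 kg

Rearranging KE = ½mv² for m: m = 2·KE/v².
KE = 0.835 cal = 3.494 J; v = 257 km/h = 71.39 m/s.
m = 0.001371 kg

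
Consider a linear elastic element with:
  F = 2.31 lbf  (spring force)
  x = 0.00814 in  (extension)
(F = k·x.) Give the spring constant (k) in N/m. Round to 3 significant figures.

Rearranging F = k·x for k: k = F/x.
F = 2.31 lbf = 10.28 N; x = 0.00814 in = 2.068×10^-4 m.
k = 49698 N/m

49700 N/m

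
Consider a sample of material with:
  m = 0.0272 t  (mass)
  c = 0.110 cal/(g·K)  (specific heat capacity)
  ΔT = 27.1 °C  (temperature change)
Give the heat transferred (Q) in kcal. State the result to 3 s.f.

81.1 kcal

Directly: Q = mcΔT.
m = 0.0272 t = 27.20 kg; c = 0.110 cal/(g·K) = 460.2 J/(kg·K); ΔT = 27.1 °C = 27.10 K.
Q = 3.393×10^5 J  (the unit combination reduces to kg·m²/s² = J)
3.393×10^5 J × (1 kcal / 4184 J) = 81.08 kcal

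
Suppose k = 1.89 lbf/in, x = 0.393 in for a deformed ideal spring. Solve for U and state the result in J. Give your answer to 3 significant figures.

0.0165 J

Directly: U = ½kx².
k = 1.89 lbf/in = 331.0 N/m; x = 0.393 in = 0.009982 m.
U = 0.01649 J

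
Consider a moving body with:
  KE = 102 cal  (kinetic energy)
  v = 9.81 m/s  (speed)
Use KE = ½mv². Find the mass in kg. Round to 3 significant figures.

Solving KE = ½mv² for m: m = 2·KE/v².
KE = 102 cal = 426.8 J; v = 9.81 m/s.
m = 8.869 kg

8.87 kg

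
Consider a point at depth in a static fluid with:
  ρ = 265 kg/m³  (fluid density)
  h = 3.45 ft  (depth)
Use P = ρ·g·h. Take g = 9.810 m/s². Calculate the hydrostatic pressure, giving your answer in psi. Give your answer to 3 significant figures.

P is given directly by: P = ρgh.
ρ = 265 kg/m³; h = 3.45 ft = 1.052 m; g = 9.810 m/s².
P = 2734 Pa
2734 Pa × (1 psi / 6895 Pa) = 0.3965 psi

0.396 psi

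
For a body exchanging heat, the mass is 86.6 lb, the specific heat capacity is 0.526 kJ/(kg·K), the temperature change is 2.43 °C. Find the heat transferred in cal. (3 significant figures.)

12000 cal

Q is given directly by: Q = mcΔT.
m = 86.6 lb = 39.28 kg; c = 0.526 kJ/(kg·K) = 526.0 J/(kg·K); ΔT = 2.43 °C = 2.430 K.
Q = 50208 J  (the unit combination reduces to kg·m²/s² = J)
50208 J × (1 cal / 4.184 J) = 12000 cal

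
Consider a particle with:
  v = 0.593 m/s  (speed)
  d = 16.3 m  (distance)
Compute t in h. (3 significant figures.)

Rearranging v = d/t for t: t = d/v.
v = 0.593 m/s; d = 16.3 m.
t = 27.49 s
27.49 s × (1 h / 3600 s) = 0.007635 h

0.00764 h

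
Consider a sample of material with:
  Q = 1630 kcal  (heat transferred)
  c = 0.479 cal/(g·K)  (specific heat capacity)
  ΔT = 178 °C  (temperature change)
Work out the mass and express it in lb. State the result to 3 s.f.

Rearranging: m = Q/(c·ΔT).
Q = 1630 kcal = 6.820×10^6 J; c = 0.479 cal/(g·K) = 2004 J/(kg·K); ΔT = 178 °C = 178.0 K.
m = 19.12 kg
19.12 kg × (1 lb / 0.4536 kg) = 42.15 lb

42.1 lb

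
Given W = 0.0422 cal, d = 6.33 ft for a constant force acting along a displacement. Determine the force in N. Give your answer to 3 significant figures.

0.0915 N

Solving W = F·d for F: F = W/d.
W = 0.0422 cal = 0.1766 J; d = 6.33 ft = 1.929 m.
F = 0.09151 N  (the unit combination reduces to kg·m/s² = N)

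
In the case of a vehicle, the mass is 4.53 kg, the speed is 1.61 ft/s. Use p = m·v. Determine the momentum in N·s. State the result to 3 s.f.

2.22 N·s

Directly: p = mv.
m = 4.53 kg; v = 1.61 ft/s = 0.4907 m/s.
p = 2.223 kg·m/s
Since 1 N·s = 1 kg·m/s, 2.223 N·s.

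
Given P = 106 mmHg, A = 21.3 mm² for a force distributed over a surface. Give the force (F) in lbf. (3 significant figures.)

Rearranging P = F/A for F: F = P·A.
P = 106 mmHg = 14132 Pa; A = 21.3 mm² = 2.130×10^-5 m².
F = 0.3010 N
0.3010 N × (1 lbf / 4.448 N) = 0.06767 lbf

0.0677 lbf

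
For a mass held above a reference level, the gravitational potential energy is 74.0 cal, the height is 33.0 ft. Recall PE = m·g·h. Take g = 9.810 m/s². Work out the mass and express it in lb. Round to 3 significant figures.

Solving PE = m·g·h for m: m = PE/(g·h).
PE = 74.0 cal = 309.6 J; h = 33.0 ft = 10.06 m; g = 9.810 m/s².
m = 3.138 kg
3.138 kg × (1 lb / 0.4536 kg) = 6.918 lb

6.92 lb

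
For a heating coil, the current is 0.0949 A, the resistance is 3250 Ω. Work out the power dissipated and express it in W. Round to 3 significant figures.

P is given directly by: P = I²R.
I = 0.0949 A; R = 3250 Ω.
P = 29.27 W

29.3 W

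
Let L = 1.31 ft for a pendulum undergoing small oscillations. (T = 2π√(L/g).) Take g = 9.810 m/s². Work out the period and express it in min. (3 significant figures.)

T is given directly by: T = 2π√(L/g).
L = 1.31 ft = 0.3993 m; g = 9.810 m/s².
T = 1.268 s
1.268 s × (1 min / 60.00 s) = 0.02113 min

0.0211 min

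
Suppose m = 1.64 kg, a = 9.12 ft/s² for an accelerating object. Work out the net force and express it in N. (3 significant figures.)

4.56 N

F is given directly by: F = m·a.
m = 1.64 kg; a = 9.12 ft/s² = 2.780 m/s².
F = 4.559 N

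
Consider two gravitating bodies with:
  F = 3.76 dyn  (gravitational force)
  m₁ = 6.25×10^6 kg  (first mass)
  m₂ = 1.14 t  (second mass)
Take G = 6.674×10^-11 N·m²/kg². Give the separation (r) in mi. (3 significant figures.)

0.0699 mi

From Newton's law of gravitation: r = √(G·m₁m₂/F).
F = 3.76 dyn = 3.760×10^-5 N; m₁ = 6.25×10^6 kg; m₂ = 1.14 t = 1140 kg; G = 6.674×10^-11 N·m²/kg².
r = 112.5 m
112.5 m × (1 mi / 1609 m) = 0.06988 mi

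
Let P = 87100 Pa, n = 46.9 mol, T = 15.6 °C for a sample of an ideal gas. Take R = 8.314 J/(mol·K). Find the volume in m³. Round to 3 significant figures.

1.29 m³

From the ideal-gas law: V = nRT/P.
P = 87100 Pa; n = 46.9 mol; T = 15.6 °C = 288.8 K; R = 8.314 J/(mol·K).
V = 1.293 m³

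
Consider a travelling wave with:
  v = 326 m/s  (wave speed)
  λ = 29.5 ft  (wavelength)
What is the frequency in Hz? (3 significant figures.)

36.3 Hz

Rearranging v = f·λ for f: f = v/λ.
v = 326 m/s; λ = 29.5 ft = 8.992 m.
f = 36.26 Hz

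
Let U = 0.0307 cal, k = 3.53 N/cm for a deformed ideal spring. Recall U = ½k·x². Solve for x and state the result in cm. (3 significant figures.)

Rearranging U = ½k·x² for x: x = √(2U/k).
U = 0.0307 cal = 0.1284 J; k = 3.53 N/cm = 353.0 N/m.
x = 0.02698 m
0.02698 m × (1 cm / 0.01000 m) = 2.698 cm

2.70 cm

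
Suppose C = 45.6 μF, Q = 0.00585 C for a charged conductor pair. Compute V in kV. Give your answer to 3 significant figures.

0.128 kV

Solving C = Q/V for V: V = Q/C.
C = 45.6 μF = 4.560×10^-5 F; Q = 0.00585 C.
V = 128.3 V
128.3 V × (1 kV / 1000 V) = 0.1283 kV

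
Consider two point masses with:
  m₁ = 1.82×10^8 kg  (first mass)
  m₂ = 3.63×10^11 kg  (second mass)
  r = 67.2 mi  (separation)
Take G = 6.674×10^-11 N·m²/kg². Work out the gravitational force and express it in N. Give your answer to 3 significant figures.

0.377 N

Directly: F = Gm₁m₂/r².
m₁ = 1.82×10^8 kg; m₂ = 3.63×10^11 kg; r = 67.2 mi = 1.081×10^5 m; G = 6.674×10^-11 N·m²/kg².
F = 0.3770 N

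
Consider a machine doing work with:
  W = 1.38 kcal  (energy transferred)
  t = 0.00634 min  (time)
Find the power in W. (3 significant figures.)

15200 W

P is given directly by: P = W/t.
W = 1.38 kcal = 5774 J; t = 0.00634 min = 0.3804 s.
P = 15179 W  (the unit combination reduces to kg·m²/s³ = W)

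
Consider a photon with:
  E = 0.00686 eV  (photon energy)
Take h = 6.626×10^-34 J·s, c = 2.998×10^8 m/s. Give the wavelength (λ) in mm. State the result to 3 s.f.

0.181 mm

Rearranging E = h·c/λ for λ: λ = hc/E.
E = 0.00686 eV = 1.099×10^-21 J; h = 6.626×10^-34 J·s; c = 2.998×10^8 m/s.
λ = 1.807×10^-4 m
1.807×10^-4 m × (1 mm / 0.001000 m) = 0.1807 mm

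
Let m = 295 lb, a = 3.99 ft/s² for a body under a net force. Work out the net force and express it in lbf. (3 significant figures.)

From Newton's second law: F = m·a.
m = 295 lb = 133.8 kg; a = 3.99 ft/s² = 1.216 m/s².
F = 162.7 N
162.7 N × (1 lbf / 4.448 N) = 36.58 lbf

36.6 lbf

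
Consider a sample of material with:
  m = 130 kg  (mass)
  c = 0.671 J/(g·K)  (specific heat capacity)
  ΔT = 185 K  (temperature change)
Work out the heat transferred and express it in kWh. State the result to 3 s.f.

4.48 kWh

Q is given directly by: Q = mcΔT.
m = 130 kg; c = 0.671 J/(g·K) = 671.0 J/(kg·K); ΔT = 185 K.
Q = 1.614×10^7 J
1.614×10^7 J × (1 kWh / 3.600×10^6 J) = 4.483 kWh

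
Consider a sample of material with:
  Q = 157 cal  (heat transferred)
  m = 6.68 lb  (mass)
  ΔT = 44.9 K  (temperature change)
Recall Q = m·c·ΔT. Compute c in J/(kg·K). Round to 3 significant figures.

Solving Q = m·c·ΔT for c: c = Q/(m·ΔT).
Q = 157 cal = 656.9 J; m = 6.68 lb = 3.030 kg; ΔT = 44.9 K.
c = 4.828 J/(kg·K)

4.83 J/(kg·K)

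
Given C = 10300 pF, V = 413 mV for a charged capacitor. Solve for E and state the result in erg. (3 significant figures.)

0.00878 erg

Directly: E = ½CV².
C = 10300 pF = 1.030×10^-8 F; V = 413 mV = 0.4130 V.
E = 8.784×10^-10 J
8.784×10^-10 J × (1 erg / 1.000×10^-7 J) = 0.008784 erg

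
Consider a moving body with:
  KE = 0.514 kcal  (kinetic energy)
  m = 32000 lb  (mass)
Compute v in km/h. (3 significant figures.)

1.96 km/h

Rearranging KE = ½mv² for v: v = √(2·KE/m).
KE = 0.514 kcal = 2151 J; m = 32000 lb = 14515 kg.
v = 0.5444 m/s
0.5444 m/s × (1 km/h / 0.2778 m/s) = 1.960 km/h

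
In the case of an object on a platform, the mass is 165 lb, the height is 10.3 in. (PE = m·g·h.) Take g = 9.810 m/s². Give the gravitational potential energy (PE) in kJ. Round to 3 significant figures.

0.192 kJ

Directly: PE = mgh.
m = 165 lb = 74.84 kg; h = 10.3 in = 0.2616 m; g = 9.810 m/s².
PE = 192.1 J
192.1 J × (1 kJ / 1000 J) = 0.1921 kJ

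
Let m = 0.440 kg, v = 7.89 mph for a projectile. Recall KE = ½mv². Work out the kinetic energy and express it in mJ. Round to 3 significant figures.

KE is given directly by: KE = ½mv².
m = 0.440 kg; v = 7.89 mph = 3.527 m/s.
KE = 2.737 J  (the unit combination reduces to kg·m²/s² = J)
2.737 J × (1 mJ / 0.001000 J) = 2737 mJ

2740 mJ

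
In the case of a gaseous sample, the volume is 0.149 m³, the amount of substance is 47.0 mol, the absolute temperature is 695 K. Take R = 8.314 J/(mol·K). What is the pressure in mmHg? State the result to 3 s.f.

13700 mmHg

From the ideal-gas law: P = nRT/V.
V = 0.149 m³; n = 47.0 mol; T = 695 K; R = 8.314 J/(mol·K).
P = 1.823×10^6 Pa  (the unit combination reduces to kg/(m·s²) = Pa)
1.823×10^6 Pa × (1 mmHg / 133.3 Pa) = 13671 mmHg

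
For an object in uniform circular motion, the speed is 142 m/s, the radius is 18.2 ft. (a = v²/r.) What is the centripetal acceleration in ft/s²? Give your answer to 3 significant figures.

a is given directly by: a = v²/r.
v = 142 m/s; r = 18.2 ft = 5.547 m.
a = 3635 m/s²
3635 m/s² × (1 ft/s² / 0.3048 m/s²) = 11925 ft/s²

11900 ft/s²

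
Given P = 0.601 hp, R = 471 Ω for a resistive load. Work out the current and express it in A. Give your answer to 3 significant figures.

Rearranging: I = √(P/R).
P = 0.601 hp = 448.2 W; R = 471 Ω.
I = 0.9755 A

0.975 A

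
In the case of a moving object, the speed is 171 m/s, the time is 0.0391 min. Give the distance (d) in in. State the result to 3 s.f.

15800 in

Rearranging v = d/t for d: d = v·t.
v = 171 m/s; t = 0.0391 min = 2.346 s.
d = 401.2 m
401.2 m × (1 in / 0.02540 m) = 15794 in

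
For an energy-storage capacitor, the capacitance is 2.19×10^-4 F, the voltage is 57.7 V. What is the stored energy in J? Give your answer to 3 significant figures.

0.365 J

E is given directly by: E = ½CV².
C = 2.19×10^-4 F; V = 57.7 V.
E = 0.3646 J  (the unit combination reduces to kg·m²/s² = J)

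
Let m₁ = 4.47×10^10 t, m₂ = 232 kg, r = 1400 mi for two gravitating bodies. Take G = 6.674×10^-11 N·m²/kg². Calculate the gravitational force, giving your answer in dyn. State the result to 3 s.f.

0.0136 dyn

Directly: F = Gm₁m₂/r².
m₁ = 4.47×10^10 t = 4.470×10^13 kg; m₂ = 232 kg; r = 1400 mi = 2.253×10^6 m; G = 6.674×10^-11 N·m²/kg².
F = 1.363×10^-7 N
1.363×10^-7 N × (1 dyn / 1.000×10^-5 N) = 0.01363 dyn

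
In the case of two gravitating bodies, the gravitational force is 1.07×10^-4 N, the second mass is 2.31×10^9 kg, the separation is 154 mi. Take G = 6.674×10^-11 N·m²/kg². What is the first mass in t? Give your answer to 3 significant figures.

42600 t

Rearranging F = G·m₁·m₂/r² for m₁: m₁ = F·r²/(G·m₂).
F = 1.07×10^-4 N; m₂ = 2.31×10^9 kg; r = 154 mi = 2.478×10^5 m; G = 6.674×10^-11 N·m²/kg².
m₁ = 4.263×10^7 kg
4.263×10^7 kg × (1 t / 1000 kg) = 42631 t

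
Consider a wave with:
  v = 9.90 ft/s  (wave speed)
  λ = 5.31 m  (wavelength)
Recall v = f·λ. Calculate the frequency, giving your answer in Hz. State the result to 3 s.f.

Solving v = f·λ for f: f = v/λ.
v = 9.90 ft/s = 3.018 m/s; λ = 5.31 m.
f = 0.5683 Hz

0.568 Hz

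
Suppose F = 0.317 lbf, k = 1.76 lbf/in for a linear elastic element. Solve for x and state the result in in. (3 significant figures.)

0.180 in

Rearranging: x = F/k.
F = 0.317 lbf = 1.410 N; k = 1.76 lbf/in = 308.2 N/m.
x = 0.004575 m
0.004575 m × (1 in / 0.02540 m) = 0.1801 in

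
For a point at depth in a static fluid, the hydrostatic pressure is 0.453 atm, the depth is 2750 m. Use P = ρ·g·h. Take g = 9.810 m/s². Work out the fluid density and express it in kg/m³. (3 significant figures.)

1.70 kg/m³

Rearranging P = ρ·g·h for ρ: ρ = P/(g·h).
P = 0.453 atm = 45900 Pa; h = 2750 m; g = 9.810 m/s².
ρ = 1.701 kg/m³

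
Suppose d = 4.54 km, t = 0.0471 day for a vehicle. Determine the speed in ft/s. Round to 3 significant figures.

3.66 ft/s

v is given directly by: v = d/t.
d = 4.54 km = 4540 m; t = 0.0471 day = 4069 s.
v = 1.116 m/s
1.116 m/s × (1 ft/s / 0.3048 m/s) = 3.660 ft/s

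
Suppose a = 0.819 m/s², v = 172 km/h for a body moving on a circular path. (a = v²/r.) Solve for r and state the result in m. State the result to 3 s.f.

Rearranging: r = v²/a.
a = 0.819 m/s²; v = 172 km/h = 47.78 m/s.
r = 2787 m

2790 m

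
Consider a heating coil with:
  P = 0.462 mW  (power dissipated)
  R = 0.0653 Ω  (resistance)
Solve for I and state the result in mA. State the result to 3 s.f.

84.1 mA

Rearranging P = I²R for I: I = √(P/R).
P = 0.462 mW = 4.620×10^-4 W; R = 0.0653 Ω.
I = 0.08411 A
0.08411 A × (1 mA / 0.001000 A) = 84.11 mA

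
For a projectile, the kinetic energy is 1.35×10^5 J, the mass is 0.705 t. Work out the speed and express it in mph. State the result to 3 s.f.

43.8 mph

Rearranging: v = √(2·KE/m).
KE = 1.35×10^5 J; m = 0.705 t = 705.0 kg.
v = 19.57 m/s
19.57 m/s × (1 mph / 0.4470 m/s) = 43.78 mph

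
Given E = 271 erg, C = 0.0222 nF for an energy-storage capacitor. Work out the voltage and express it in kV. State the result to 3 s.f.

1.56 kV

Solving E = ½C·V² for V: V = √(2E/C).
E = 271 erg = 2.710×10^-5 J; C = 0.0222 nF = 2.220×10^-11 F.
V = 1563 V
1563 V × (1 kV / 1000 V) = 1.563 kV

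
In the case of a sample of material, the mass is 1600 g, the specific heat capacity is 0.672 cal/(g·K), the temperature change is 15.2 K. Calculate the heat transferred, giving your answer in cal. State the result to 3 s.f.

Directly: Q = mcΔT.
m = 1600 g = 1.600 kg; c = 0.672 cal/(g·K) = 2812 J/(kg·K); ΔT = 15.2 K.
Q = 68379 J
68379 J × (1 cal / 4.184 J) = 16343 cal

16300 cal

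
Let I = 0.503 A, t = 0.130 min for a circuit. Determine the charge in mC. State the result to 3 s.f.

3920 mC

q is given directly by: q = It.
I = 0.503 A; t = 0.130 min = 7.800 s.
q = 3.923 C
3.923 C × (1 mC / 0.001000 C) = 3923 mC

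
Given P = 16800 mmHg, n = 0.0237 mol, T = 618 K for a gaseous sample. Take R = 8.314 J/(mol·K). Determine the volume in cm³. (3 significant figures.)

From the ideal-gas law: V = nRT/P.
P = 16800 mmHg = 2.240×10^6 Pa; n = 0.0237 mol; T = 618 K; R = 8.314 J/(mol·K).
V = 5.437×10^-5 m³
5.437×10^-5 m³ × (1 cm³ / 1.000×10^-6 m³) = 54.37 cm³

54.4 cm³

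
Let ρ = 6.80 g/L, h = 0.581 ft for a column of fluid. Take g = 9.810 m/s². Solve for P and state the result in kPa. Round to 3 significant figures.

Directly: P = ρgh.
ρ = 6.80 g/L = 6.800 kg/m³; h = 0.581 ft = 0.1771 m; g = 9.810 m/s².
P = 11.81 Pa
11.81 Pa × (1 kPa / 1000 Pa) = 0.01181 kPa

0.0118 kPa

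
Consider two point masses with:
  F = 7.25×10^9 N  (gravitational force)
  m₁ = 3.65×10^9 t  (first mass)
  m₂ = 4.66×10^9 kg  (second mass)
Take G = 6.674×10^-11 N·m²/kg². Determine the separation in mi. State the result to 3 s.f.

From Newton's law of gravitation: r = √(G·m₁m₂/F).
F = 7.25×10^9 N; m₁ = 3.65×10^9 t = 3.650×10^12 kg; m₂ = 4.66×10^9 kg; G = 6.674×10^-11 N·m²/kg².
r = 12.51 m
12.51 m × (1 mi / 1609 m) = 0.007775 mi

0.00778 mi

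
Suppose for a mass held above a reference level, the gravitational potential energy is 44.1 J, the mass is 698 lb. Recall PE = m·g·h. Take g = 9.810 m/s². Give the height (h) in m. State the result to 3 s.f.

Solving PE = m·g·h for h: h = PE/(m·g).
PE = 44.1 J; m = 698 lb = 316.6 kg; g = 9.810 m/s².
h = 0.01420 m

0.0142 m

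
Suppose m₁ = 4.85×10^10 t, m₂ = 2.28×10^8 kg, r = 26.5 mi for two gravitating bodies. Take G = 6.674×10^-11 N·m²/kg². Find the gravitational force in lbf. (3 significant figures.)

Directly: F = Gm₁m₂/r².
m₁ = 4.85×10^10 t = 4.850×10^13 kg; m₂ = 2.28×10^8 kg; r = 26.5 mi = 42648 m; G = 6.674×10^-11 N·m²/kg².
F = 405.8 N
405.8 N × (1 lbf / 4.448 N) = 91.22 lbf

91.2 lbf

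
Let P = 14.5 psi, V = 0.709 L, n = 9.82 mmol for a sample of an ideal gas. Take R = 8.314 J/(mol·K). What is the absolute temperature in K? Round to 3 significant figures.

868 K

From the ideal-gas law: T = PV/(nR).
P = 14.5 psi = 99974 Pa; V = 0.709 L = 7.090×10^-4 m³; n = 9.82 mmol = 0.009820 mol; R = 8.314 J/(mol·K).
T = 868.2 K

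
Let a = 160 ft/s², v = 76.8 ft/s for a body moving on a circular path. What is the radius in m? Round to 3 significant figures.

11.2 m

Solving a = v²/r for r: r = v²/a.
a = 160 ft/s² = 48.77 m/s²; v = 76.8 ft/s = 23.41 m/s.
r = 11.24 m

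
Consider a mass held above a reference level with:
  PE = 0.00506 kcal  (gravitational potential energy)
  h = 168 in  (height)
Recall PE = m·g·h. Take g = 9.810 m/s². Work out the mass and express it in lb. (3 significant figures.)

1.11 lb

Rearranging PE = m·g·h for m: m = PE/(g·h).
PE = 0.00506 kcal = 21.17 J; h = 168 in = 4.267 m; g = 9.810 m/s².
m = 0.5057 kg
0.5057 kg × (1 lb / 0.4536 kg) = 1.115 lb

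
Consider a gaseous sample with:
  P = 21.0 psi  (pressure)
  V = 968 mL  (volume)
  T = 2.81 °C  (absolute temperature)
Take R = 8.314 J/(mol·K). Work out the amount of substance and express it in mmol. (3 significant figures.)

From the ideal-gas law: n = PV/(RT).
P = 21.0 psi = 1.448×10^5 Pa; V = 968 mL = 9.680×10^-4 m³; T = 2.81 °C = 276.0 K; R = 8.314 J/(mol·K).
n = 0.06109 mol
0.06109 mol × (1 mmol / 0.001000 mol) = 61.09 mmol

61.1 mmol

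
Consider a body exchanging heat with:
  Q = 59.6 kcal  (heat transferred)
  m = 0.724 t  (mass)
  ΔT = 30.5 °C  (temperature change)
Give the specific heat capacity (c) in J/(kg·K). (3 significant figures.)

Rearranging Q = m·c·ΔT for c: c = Q/(m·ΔT).
Q = 59.6 kcal = 2.494×10^5 J; m = 0.724 t = 724.0 kg; ΔT = 30.5 °C = 30.50 K.
c = 11.29 J/(kg·K)

11.3 J/(kg·K)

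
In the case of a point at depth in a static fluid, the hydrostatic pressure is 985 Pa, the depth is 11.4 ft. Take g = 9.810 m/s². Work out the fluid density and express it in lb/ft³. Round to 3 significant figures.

1.80 lb/ft³

Solving P = ρ·g·h for ρ: ρ = P/(g·h).
P = 985 Pa; h = 11.4 ft = 3.475 m; g = 9.810 m/s².
ρ = 28.90 kg/m³
28.90 kg/m³ × (1 lb/ft³ / 16.02 kg/m³) = 1.804 lb/ft³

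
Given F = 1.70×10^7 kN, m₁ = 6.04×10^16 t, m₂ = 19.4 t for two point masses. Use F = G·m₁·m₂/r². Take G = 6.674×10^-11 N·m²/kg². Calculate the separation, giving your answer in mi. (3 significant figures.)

From Newton's law of gravitation: r = √(G·m₁m₂/F).
F = 1.70×10^7 kN = 1.700×10^10 N; m₁ = 6.04×10^16 t = 6.040×10^19 kg; m₂ = 19.4 t = 19400 kg; G = 6.674×10^-11 N·m²/kg².
r = 67.82 m
67.82 m × (1 mi / 1609 m) = 0.04214 mi

0.0421 mi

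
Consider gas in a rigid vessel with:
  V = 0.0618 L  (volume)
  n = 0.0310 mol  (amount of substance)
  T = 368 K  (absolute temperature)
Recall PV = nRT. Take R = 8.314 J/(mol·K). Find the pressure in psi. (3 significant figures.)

223 psi

Directly: P = nRT/V.
V = 0.0618 L = 6.180×10^-5 m³; n = 0.0310 mol; T = 368 K; R = 8.314 J/(mol·K).
P = 1.535×10^6 Pa
1.535×10^6 Pa × (1 psi / 6895 Pa) = 222.6 psi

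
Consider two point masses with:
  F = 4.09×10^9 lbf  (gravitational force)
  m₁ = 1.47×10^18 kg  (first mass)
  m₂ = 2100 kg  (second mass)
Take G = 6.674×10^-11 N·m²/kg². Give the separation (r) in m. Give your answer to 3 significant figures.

3.37 m

Rearranging F = G·m₁·m₂/r² for r: r = √(G·m₁m₂/F).
F = 4.09×10^9 lbf = 1.819×10^10 N; m₁ = 1.47×10^18 kg; m₂ = 2100 kg; G = 6.674×10^-11 N·m²/kg².
r = 3.365 m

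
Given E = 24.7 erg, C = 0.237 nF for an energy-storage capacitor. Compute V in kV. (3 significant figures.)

0.144 kV

Solving E = ½C·V² for V: V = √(2E/C).
E = 24.7 erg = 2.470×10^-6 J; C = 0.237 nF = 2.370×10^-10 F.
V = 144.4 V
144.4 V × (1 kV / 1000 V) = 0.1444 kV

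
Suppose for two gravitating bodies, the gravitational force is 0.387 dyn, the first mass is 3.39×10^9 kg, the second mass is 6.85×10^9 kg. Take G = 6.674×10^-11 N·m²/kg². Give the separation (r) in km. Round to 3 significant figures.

20000 km

Rearranging F = G·m₁·m₂/r² for r: r = √(G·m₁m₂/F).
F = 0.387 dyn = 3.870×10^-6 N; m₁ = 3.39×10^9 kg; m₂ = 6.85×10^9 kg; G = 6.674×10^-11 N·m²/kg².
r = 2.001×10^7 m
2.001×10^7 m × (1 km / 1000 m) = 20012 km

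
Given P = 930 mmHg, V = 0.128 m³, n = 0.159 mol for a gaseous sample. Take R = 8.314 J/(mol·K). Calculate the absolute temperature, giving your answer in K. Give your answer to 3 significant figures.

12000 K

From the ideal-gas law: T = PV/(nR).
P = 930 mmHg = 1.240×10^5 Pa; V = 0.128 m³; n = 0.159 mol; R = 8.314 J/(mol·K).
T = 12006 K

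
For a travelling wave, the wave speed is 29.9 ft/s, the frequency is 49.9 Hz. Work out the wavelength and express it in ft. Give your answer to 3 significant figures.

0.599 ft

Rearranging v = f·λ for λ: λ = v/f.
v = 29.9 ft/s = 9.114 m/s; f = 49.9 Hz.
λ = 0.1826 m
0.1826 m × (1 ft / 0.3048 m) = 0.5992 ft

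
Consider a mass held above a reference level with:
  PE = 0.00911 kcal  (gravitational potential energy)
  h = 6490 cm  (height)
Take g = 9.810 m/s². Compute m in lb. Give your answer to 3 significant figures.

0.132 lb

Rearranging PE = m·g·h for m: m = PE/(g·h).
PE = 0.00911 kcal = 38.12 J; h = 6490 cm = 64.90 m; g = 9.810 m/s².
m = 0.05987 kg
0.05987 kg × (1 lb / 0.4536 kg) = 0.1320 lb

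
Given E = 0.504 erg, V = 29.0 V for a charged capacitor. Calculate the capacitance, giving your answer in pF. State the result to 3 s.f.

120 pF

Solving E = ½C·V² for C: C = 2E/V².
E = 0.504 erg = 5.040×10^-8 J; V = 29.0 V.
C = 1.199×10^-10 F
1.199×10^-10 F × (1 pF / 1.000×10^-12 F) = 119.9 pF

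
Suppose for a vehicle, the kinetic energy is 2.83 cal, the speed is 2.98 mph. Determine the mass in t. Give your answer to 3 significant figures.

Solving KE = ½mv² for m: m = 2·KE/v².
KE = 2.83 cal = 11.84 J; v = 2.98 mph = 1.332 m/s.
m = 13.34 kg
13.34 kg × (1 t / 1000 kg) = 0.01334 t

0.0133 t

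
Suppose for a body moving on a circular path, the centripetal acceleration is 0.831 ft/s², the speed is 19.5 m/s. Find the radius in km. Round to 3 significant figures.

Rearranging a = v²/r for r: r = v²/a.
a = 0.831 ft/s² = 0.2533 m/s²; v = 19.5 m/s.
r = 1501 m
1501 m × (1 km / 1000 m) = 1.501 km

1.50 km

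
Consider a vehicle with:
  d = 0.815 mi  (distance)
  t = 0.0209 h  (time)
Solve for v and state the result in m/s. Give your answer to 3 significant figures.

17.4 m/s

v is given directly by: v = d/t.
d = 0.815 mi = 1312 m; t = 0.0209 h = 75.24 s.
v = 17.43 m/s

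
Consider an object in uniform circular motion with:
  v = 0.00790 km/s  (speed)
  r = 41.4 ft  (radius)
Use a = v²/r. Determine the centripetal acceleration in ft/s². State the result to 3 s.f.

16.2 ft/s²

Directly: a = v²/r.
v = 0.00790 km/s = 7.900 m/s; r = 41.4 ft = 12.62 m.
a = 4.946 m/s²
4.946 m/s² × (1 ft/s² / 0.3048 m/s²) = 16.23 ft/s²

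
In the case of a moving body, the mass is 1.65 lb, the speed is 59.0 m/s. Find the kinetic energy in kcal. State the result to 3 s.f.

Directly: KE = ½mv².
m = 1.65 lb = 0.7484 kg; v = 59.0 m/s.
KE = 1303 J
1303 J × (1 kcal / 4184 J) = 0.3113 kcal

0.311 kcal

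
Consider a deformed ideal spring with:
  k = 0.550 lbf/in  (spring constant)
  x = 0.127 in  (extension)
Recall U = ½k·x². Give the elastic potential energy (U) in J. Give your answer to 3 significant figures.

Directly: U = ½kx².
k = 0.550 lbf/in = 96.32 N/m; x = 0.127 in = 0.003226 m.
U = 5.011×10^-4 J

5.01×10^-4 J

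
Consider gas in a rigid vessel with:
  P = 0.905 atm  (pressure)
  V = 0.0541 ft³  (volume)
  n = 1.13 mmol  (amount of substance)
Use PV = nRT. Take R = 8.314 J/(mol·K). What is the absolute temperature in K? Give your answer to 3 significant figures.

15000 K

Solving PV = nRT for T: T = PV/(nR).
P = 0.905 atm = 91699 Pa; V = 0.0541 ft³ = 0.001532 m³; n = 1.13 mmol = 0.001130 mol; R = 8.314 J/(mol·K).
T = 14953 K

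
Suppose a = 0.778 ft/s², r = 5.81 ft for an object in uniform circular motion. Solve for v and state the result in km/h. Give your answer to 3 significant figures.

Rearranging: v = √(a·r).
a = 0.778 ft/s² = 0.2371 m/s²; r = 5.81 ft = 1.771 m.
v = 0.6480 m/s
0.6480 m/s × (1 km/h / 0.2778 m/s) = 2.333 km/h

2.33 km/h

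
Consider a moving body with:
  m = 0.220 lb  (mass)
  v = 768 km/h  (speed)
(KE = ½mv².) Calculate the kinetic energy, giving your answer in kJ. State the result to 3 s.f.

Directly: KE = ½mv².
m = 0.220 lb = 0.09979 kg; v = 768 km/h = 213.3 m/s.
KE = 2271 J
2271 J × (1 kJ / 1000 J) = 2.271 kJ

2.27 kJ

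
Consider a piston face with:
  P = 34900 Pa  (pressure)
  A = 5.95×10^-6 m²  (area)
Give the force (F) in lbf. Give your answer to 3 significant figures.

0.0467 lbf

Rearranging: F = P·A.
P = 34900 Pa; A = 5.95×10^-6 m².
F = 0.2077 N
0.2077 N × (1 lbf / 4.448 N) = 0.04668 lbf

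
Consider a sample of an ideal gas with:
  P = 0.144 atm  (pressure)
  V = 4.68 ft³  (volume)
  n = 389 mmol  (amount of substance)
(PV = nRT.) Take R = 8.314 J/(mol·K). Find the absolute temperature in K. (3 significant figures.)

598 K

Rearranging PV = nRT for T: T = PV/(nR).
P = 0.144 atm = 14591 Pa; V = 4.68 ft³ = 0.1325 m³; n = 389 mmol = 0.3890 mol; R = 8.314 J/(mol·K).
T = 597.9 K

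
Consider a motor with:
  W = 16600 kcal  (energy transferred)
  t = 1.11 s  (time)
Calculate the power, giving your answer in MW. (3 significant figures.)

P is given directly by: P = W/t.
W = 16600 kcal = 6.945×10^7 J; t = 1.11 s.
P = 6.257×10^7 W
6.257×10^7 W × (1 MW / 1.000×10^6 W) = 62.57 MW

62.6 MW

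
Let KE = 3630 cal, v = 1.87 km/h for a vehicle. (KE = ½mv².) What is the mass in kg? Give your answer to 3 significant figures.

1.13×10^5 kg

Solving KE = ½mv² for m: m = 2·KE/v².
KE = 3630 cal = 15188 J; v = 1.87 km/h = 0.5194 m/s.
m = 1.126×10^5 kg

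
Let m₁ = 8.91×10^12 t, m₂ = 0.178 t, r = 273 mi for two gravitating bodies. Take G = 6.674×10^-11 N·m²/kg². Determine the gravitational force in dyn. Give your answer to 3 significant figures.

54.8 dyn

Directly: F = Gm₁m₂/r².
m₁ = 8.91×10^12 t = 8.910×10^15 kg; m₂ = 0.178 t = 178.0 kg; r = 273 mi = 4.394×10^5 m; G = 6.674×10^-11 N·m²/kg².
F = 5.484×10^-4 N  (the unit combination reduces to kg·m/s² = N)
5.484×10^-4 N × (1 dyn / 1.000×10^-5 N) = 54.84 dyn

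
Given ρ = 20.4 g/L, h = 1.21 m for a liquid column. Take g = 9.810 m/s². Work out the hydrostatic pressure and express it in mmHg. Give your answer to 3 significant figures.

1.82 mmHg

Directly: P = ρgh.
ρ = 20.4 g/L = 20.40 kg/m³; h = 1.21 m; g = 9.810 m/s².
P = 242.2 Pa
242.2 Pa × (1 mmHg / 133.3 Pa) = 1.816 mmHg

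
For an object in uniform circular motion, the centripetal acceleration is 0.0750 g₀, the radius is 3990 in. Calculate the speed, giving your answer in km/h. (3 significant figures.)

Rearranging: v = √(a·r).
a = 0.0750 g₀ = 0.7355 m/s²; r = 3990 in = 101.3 m.
v = 8.634 m/s
8.634 m/s × (1 km/h / 0.2778 m/s) = 31.08 km/h

31.1 km/h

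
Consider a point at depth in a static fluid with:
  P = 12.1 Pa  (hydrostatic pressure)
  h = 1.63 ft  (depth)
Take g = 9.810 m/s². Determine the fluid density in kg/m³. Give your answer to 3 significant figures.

Rearranging P = ρ·g·h for ρ: ρ = P/(g·h).
P = 12.1 Pa; h = 1.63 ft = 0.4968 m; g = 9.810 m/s².
ρ = 2.483 kg/m³

2.48 kg/m³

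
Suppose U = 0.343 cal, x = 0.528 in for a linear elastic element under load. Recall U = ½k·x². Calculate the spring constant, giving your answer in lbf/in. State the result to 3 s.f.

91.1 lbf/in

Solving U = ½k·x² for k: k = 2U/x².
U = 0.343 cal = 1.435 J; x = 0.528 in = 0.01341 m.
k = 15958 N/m
15958 N/m × (1 lbf/in / 175.1 N/m) = 91.12 lbf/in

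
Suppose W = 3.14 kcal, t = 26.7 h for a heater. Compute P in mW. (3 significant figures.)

Directly: P = W/t.
W = 3.14 kcal = 13138 J; t = 26.7 h = 96120 s.
P = 0.1367 W
0.1367 W × (1 mW / 0.001000 W) = 136.7 mW

137 mW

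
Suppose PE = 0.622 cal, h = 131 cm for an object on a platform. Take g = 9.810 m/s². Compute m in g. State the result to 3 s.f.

203 g

Rearranging: m = PE/(g·h).
PE = 0.622 cal = 2.602 J; h = 131 cm = 1.310 m; g = 9.810 m/s².
m = 0.2025 kg
0.2025 kg × (1 g / 0.001000 kg) = 202.5 g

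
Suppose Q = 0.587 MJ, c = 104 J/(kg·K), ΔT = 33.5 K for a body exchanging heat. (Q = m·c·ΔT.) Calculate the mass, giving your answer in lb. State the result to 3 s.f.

371 lb

Rearranging Q = m·c·ΔT for m: m = Q/(c·ΔT).
Q = 0.587 MJ = 5.870×10^5 J; c = 104 J/(kg·K); ΔT = 33.5 K.
m = 168.5 kg
168.5 kg × (1 lb / 0.4536 kg) = 371.4 lb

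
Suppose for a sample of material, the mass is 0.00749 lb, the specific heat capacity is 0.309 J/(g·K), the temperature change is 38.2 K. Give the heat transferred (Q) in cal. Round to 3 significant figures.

9.58 cal

Directly: Q = mcΔT.
m = 0.00749 lb = 0.003397 kg; c = 0.309 J/(g·K) = 309.0 J/(kg·K); ΔT = 38.2 K.
Q = 40.10 J  (the unit combination reduces to kg·m²/s² = J)
40.10 J × (1 cal / 4.184 J) = 9.585 cal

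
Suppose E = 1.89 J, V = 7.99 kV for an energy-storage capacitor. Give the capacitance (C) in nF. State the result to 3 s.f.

Rearranging: C = 2E/V².
E = 1.89 J; V = 7.99 kV = 7990 V.
C = 5.921×10^-8 F
5.921×10^-8 F × (1 nF / 1.000×10^-9 F) = 59.21 nF

59.2 nF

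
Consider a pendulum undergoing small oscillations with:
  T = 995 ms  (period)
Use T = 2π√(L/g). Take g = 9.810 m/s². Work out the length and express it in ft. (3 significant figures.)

0.807 ft

Rearranging T = 2π√(L/g) for L: L = g·(T/2π)².
T = 995 ms = 0.9950 s; g = 9.810 m/s².
L = 0.2460 m
0.2460 m × (1 ft / 0.3048 m) = 0.8071 ft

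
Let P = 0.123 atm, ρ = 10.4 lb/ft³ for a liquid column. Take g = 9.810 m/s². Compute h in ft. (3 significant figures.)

25.0 ft

Solving P = ρ·g·h for h: h = P/(ρ·g).
P = 0.123 atm = 12463 Pa; ρ = 10.4 lb/ft³ = 166.6 kg/m³; g = 9.810 m/s².
h = 7.626 m
7.626 m × (1 ft / 0.3048 m) = 25.02 ft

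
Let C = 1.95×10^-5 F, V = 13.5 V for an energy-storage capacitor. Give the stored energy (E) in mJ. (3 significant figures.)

Directly: E = ½CV².
C = 1.95×10^-5 F; V = 13.5 V.
E = 0.001777 J
0.001777 J × (1 mJ / 0.001000 J) = 1.777 mJ

1.78 mJ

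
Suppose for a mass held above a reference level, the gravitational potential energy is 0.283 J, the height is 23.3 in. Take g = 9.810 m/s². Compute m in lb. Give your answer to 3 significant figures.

Rearranging: m = PE/(g·h).
PE = 0.283 J; h = 23.3 in = 0.5918 m; g = 9.810 m/s².
m = 0.04874 kg
0.04874 kg × (1 lb / 0.4536 kg) = 0.1075 lb

0.107 lb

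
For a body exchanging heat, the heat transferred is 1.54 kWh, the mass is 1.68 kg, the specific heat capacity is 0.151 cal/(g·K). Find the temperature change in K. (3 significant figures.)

5220 K

Rearranging: ΔT = Q/(m·c).
Q = 1.54 kWh = 5.544×10^6 J; m = 1.68 kg; c = 0.151 cal/(g·K) = 631.8 J/(kg·K).
ΔT = 5223 K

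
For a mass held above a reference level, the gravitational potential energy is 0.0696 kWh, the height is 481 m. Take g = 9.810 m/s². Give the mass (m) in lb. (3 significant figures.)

117 lb

Rearranging: m = PE/(g·h).
PE = 0.0696 kWh = 2.506×10^5 J; h = 481 m; g = 9.810 m/s².
m = 53.10 kg
53.10 kg × (1 lb / 0.4536 kg) = 117.1 lb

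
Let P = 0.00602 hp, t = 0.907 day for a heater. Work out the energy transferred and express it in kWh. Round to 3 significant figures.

0.0977 kWh

Rearranging: W = P·t.
P = 0.00602 hp = 4.489 W; t = 0.907 day = 78365 s.
W = 3.518×10^5 J
3.518×10^5 J × (1 kWh / 3.600×10^6 J) = 0.09772 kWh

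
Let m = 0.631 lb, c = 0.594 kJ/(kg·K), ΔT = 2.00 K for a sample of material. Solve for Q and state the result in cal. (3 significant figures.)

Q is given directly by: Q = mcΔT.
m = 0.631 lb = 0.2862 kg; c = 0.594 kJ/(kg·K) = 594.0 J/(kg·K); ΔT = 2.00 K.
Q = 340.0 J  (the unit combination reduces to kg·m²/s² = J)
340.0 J × (1 cal / 4.184 J) = 81.27 cal

81.3 cal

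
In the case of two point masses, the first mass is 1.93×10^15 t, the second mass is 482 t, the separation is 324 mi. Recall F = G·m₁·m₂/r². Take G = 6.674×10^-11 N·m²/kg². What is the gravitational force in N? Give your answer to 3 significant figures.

Directly: F = Gm₁m₂/r².
m₁ = 1.93×10^15 t = 1.930×10^18 kg; m₂ = 482 t = 4.820×10^5 kg; r = 324 mi = 5.214×10^5 m; G = 6.674×10^-11 N·m²/kg².
F = 228.4 N  (the unit combination reduces to kg·m/s² = N)

228 N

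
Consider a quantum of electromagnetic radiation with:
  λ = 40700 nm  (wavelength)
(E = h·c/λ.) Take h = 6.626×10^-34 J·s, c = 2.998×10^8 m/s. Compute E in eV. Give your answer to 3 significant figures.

0.0305 eV

E is given directly by: E = hc/λ.
λ = 40700 nm = 4.070×10^-5 m; h = 6.626×10^-34 J·s; c = 2.998×10^8 m/s.
E = 4.881×10^-21 J
4.881×10^-21 J × (1 eV / 1.602×10^-19 J) = 0.03046 eV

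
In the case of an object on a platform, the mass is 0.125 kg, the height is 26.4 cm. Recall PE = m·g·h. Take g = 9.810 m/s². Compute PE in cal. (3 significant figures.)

PE is given directly by: PE = mgh.
m = 0.125 kg; h = 26.4 cm = 0.2640 m; g = 9.810 m/s².
PE = 0.3237 J  (the unit combination reduces to kg·m²/s² = J)
0.3237 J × (1 cal / 4.184 J) = 0.07737 cal

0.0774 cal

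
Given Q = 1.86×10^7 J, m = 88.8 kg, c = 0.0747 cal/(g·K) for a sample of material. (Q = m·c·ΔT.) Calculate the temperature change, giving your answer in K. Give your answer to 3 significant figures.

Rearranging: ΔT = Q/(m·c).
Q = 1.86×10^7 J; m = 88.8 kg; c = 0.0747 cal/(g·K) = 312.5 J/(kg·K).
ΔT = 670.2 K

670 K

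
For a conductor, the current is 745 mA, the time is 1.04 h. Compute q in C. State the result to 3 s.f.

q is given directly by: q = It.
I = 745 mA = 0.7450 A; t = 1.04 h = 3744 s.
q = 2789 C

2790 C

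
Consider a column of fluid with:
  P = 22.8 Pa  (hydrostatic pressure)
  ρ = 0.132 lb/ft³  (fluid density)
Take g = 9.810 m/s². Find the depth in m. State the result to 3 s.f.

1.10 m

Rearranging: h = P/(ρ·g).
P = 22.8 Pa; ρ = 0.132 lb/ft³ = 2.114 kg/m³; g = 9.810 m/s².
h = 1.099 m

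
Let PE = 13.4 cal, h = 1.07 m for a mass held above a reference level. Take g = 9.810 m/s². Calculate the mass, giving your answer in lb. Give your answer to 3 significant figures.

Rearranging: m = PE/(g·h).
PE = 13.4 cal = 56.07 J; h = 1.07 m; g = 9.810 m/s².
m = 5.341 kg
5.341 kg × (1 lb / 0.4536 kg) = 11.78 lb

11.8 lb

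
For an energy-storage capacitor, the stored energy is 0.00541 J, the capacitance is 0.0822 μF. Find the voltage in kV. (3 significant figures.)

0.363 kV

Rearranging E = ½C·V² for V: V = √(2E/C).
E = 0.00541 J; C = 0.0822 μF = 8.220×10^-8 F.
V = 362.8 V
362.8 V × (1 kV / 1000 V) = 0.3628 kV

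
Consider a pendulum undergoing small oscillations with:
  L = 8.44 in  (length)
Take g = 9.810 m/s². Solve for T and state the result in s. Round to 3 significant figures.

Directly: T = 2π√(L/g).
L = 8.44 in = 0.2144 m; g = 9.810 m/s².
T = 0.9288 s

0.929 s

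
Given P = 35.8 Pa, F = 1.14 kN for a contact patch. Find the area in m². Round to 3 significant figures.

31.8 m²

Solving P = F/A for A: A = F/P.
P = 35.8 Pa; F = 1.14 kN = 1140 N.
A = 31.84 m²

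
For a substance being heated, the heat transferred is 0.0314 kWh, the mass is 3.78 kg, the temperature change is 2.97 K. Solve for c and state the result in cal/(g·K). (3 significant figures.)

Rearranging: c = Q/(m·ΔT).
Q = 0.0314 kWh = 1.130×10^5 J; m = 3.78 kg; ΔT = 2.97 K.
c = 10069 J/(kg·K)
10069 J/(kg·K) × (1 cal/(g·K) / 4184 J/(kg·K)) = 2.407 cal/(g·K)

2.41 cal/(g·K)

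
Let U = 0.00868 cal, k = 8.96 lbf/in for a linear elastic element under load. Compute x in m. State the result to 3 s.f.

0.00680 m

Rearranging: x = √(2U/k).
U = 0.00868 cal = 0.03632 J; k = 8.96 lbf/in = 1569 N/m.
x = 0.006804 m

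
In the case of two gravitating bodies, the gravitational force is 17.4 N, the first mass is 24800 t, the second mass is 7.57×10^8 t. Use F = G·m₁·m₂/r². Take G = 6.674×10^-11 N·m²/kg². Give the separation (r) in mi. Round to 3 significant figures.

Solving F = G·m₁·m₂/r² for r: r = √(G·m₁m₂/F).
F = 17.4 N; m₁ = 24800 t = 2.480×10^7 kg; m₂ = 7.57×10^8 t = 7.570×10^11 kg; G = 6.674×10^-11 N·m²/kg².
r = 8486 m
8486 m × (1 mi / 1609 m) = 5.273 mi

5.27 mi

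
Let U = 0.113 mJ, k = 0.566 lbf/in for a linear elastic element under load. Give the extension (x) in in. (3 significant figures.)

0.0594 in

Rearranging U = ½k·x² for x: x = √(2U/k).
U = 0.113 mJ = 1.130×10^-4 J; k = 0.566 lbf/in = 99.12 N/m.
x = 0.001510 m
0.001510 m × (1 in / 0.02540 m) = 0.05945 in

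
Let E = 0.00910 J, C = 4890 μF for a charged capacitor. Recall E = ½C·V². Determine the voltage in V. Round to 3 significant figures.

Rearranging: V = √(2E/C).
E = 0.00910 J; C = 4890 μF = 0.004890 F.
V = 1.929 V

1.93 V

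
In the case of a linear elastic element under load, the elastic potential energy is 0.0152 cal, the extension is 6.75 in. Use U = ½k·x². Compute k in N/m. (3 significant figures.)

Rearranging: k = 2U/x².
U = 0.0152 cal = 0.06360 J; x = 6.75 in = 0.1714 m.
k = 4.327 N/m

4.33 N/m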